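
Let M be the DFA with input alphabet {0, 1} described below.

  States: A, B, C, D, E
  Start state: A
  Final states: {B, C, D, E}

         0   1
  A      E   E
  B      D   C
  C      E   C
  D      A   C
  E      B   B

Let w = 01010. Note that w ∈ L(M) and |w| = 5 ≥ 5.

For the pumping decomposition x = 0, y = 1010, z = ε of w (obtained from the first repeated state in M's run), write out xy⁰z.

xy⁰z = xz = 0·ε = 0.
Reading y = 1010 takes M from E back to E, so after x the machine is still in E, and z then leads to the accepting state E. Hence 0 ∈ L(M).

0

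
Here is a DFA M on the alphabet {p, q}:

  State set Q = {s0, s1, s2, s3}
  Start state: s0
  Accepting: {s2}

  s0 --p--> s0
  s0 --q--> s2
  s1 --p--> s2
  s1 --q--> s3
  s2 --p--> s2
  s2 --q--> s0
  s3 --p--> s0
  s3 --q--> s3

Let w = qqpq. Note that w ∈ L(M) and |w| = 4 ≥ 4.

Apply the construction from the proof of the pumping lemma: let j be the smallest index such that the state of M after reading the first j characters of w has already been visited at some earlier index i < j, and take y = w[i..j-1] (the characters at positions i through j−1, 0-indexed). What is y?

qq

State sequence: s0 -q-> s2 -q-> s0 -p-> s0 -q-> s2
First repeat at step 2: s0 was already visited.

So i = 0, j = 2, giving x = w[0:0] = ε, y = w[0:2] = qq, z = w[2:4] = pq.
Check: |xy| = 2 ≤ 4 and |y| = 2 ≥ 1. Reading y takes M from s0 back to s0, so every xyⁱz is accepted.
Pumping length from the standard proof: p = 4 (the number of states). The repeated state found above gives |xy| = j ≤ 4 and |y| = j − i ≥ 1.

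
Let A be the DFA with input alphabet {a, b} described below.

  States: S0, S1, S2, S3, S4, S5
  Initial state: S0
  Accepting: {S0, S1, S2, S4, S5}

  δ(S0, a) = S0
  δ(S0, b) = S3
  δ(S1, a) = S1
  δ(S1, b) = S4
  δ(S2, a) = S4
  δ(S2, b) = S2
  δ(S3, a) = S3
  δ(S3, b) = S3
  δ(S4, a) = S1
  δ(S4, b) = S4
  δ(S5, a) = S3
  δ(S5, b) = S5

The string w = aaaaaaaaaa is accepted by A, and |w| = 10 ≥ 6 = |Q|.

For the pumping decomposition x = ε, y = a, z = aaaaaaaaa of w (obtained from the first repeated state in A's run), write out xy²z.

xy^2z = ε·a·a·aaaaaaaaa = aaaaaaaaaaa.
Reading y = a takes A from S0 back to S0, so after x·y·y the machine is still in S0, and z then leads to the accepting state S0. Hence aaaaaaaaaaa ∈ L(A).

aaaaaaaaaaa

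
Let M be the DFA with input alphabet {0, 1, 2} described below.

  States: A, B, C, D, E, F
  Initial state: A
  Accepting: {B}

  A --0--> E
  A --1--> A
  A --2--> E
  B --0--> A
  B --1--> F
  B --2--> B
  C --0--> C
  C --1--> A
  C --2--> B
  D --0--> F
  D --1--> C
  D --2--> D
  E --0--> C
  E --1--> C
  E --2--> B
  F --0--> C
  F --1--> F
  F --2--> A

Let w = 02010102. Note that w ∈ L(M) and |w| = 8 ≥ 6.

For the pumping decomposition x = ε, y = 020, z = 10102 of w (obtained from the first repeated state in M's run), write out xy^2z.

xy^2z = ε·020·020·10102 = 02002010102.
Reading y = 020 takes M from A back to A, so after x·y·y the machine is still in A, and z then leads to the accepting state B. Hence 02002010102 ∈ L(M).

02002010102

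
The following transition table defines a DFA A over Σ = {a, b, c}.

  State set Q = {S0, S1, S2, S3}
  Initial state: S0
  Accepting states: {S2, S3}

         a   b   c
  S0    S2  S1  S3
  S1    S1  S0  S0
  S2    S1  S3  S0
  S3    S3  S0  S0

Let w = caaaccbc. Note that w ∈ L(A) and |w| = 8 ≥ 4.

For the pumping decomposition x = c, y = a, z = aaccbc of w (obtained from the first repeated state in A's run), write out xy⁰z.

caaccbc

xy⁰z = xz = c·aaccbc = caaccbc.
Reading y = a takes A from S3 back to S3, so after x the machine is still in S3, and z then leads to the accepting state S3. Hence caaccbc ∈ L(A).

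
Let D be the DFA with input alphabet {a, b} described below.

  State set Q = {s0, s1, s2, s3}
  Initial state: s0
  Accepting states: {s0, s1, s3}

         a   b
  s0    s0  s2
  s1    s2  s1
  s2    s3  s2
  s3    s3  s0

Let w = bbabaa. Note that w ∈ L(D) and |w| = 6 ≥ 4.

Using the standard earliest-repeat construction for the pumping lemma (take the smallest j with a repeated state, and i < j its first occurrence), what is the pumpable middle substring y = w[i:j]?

Run of D on w = b b a b a a:
  step 0: s0  (start)
  step 1: s2  (read b: s0→s2)
  step 2: s2  (read b: s2→s2)   ← first repeat (s2 seen earlier)
  step 3: s3  (read a: s2→s3)
  step 4: s0  (read b: s3→s0)
  step 5: s0  (read a: s0→s0)
  step 6: s0  (read a: s0→s0)

So i = 1, j = 2, giving x = w[0:1] = b, y = w[1:2] = b, z = w[2:6] = abaa.
Check: |xy| = 2 ≤ 4 and |y| = 1 ≥ 1. Reading y takes D from s2 back to s2, so every xyⁱz is accepted.

b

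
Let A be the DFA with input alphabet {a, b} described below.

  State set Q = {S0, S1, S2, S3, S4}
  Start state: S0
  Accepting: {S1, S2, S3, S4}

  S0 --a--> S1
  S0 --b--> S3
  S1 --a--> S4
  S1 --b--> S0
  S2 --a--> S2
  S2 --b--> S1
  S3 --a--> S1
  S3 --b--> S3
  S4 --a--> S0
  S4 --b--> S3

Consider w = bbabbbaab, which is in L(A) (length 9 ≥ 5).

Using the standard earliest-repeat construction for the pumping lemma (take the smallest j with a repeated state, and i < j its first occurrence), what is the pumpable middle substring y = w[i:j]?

b

Run of A on w = b b a b b b a a b:
  step 0: S0  (start)
  step 1: S3  (read b: S0→S3)
  step 2: S3  (read b: S3→S3)   ← first repeat (S3 seen earlier)
  step 3: S1  (read a: S3→S1)
  step 4: S0  (read b: S1→S0)
  step 5: S3  (read b: S0→S3)
  step 6: S3  (read b: S3→S3)
  step 7: S1  (read a: S3→S1)
  step 8: S4  (read a: S1→S4)
  step 9: S3  (read b: S4→S3)

So i = 1, j = 2, giving x = w[0:1] = b, y = w[1:2] = b, z = w[2:9] = abbbaab.
Check: |xy| = 2 ≤ 5 and |y| = 1 ≥ 1. Reading y takes A from S3 back to S3, so every xyⁱz is accepted.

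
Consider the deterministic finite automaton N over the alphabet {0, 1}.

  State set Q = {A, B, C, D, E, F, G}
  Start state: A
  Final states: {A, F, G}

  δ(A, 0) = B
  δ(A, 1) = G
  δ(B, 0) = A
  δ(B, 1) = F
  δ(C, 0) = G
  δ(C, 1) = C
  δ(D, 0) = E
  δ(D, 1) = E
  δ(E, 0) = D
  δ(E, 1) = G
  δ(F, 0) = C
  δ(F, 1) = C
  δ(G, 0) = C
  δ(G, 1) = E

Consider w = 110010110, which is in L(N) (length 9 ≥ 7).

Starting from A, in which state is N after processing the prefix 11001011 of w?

C

Run of N on the first 8 characters of w = 1 1 0 0 1 0 1 1:
  step 0: A  (start)
  step 1: G  (read 1: A→G)
  step 2: E  (read 1: G→E)
  step 3: D  (read 0: E→D)
  step 4: E  (read 0: D→E)
  step 5: G  (read 1: E→G)
  step 6: C  (read 0: G→C)
  step 7: C  (read 1: C→C)
  step 8: C  (read 1: C→C)

After reading 8 characters, N is in state C.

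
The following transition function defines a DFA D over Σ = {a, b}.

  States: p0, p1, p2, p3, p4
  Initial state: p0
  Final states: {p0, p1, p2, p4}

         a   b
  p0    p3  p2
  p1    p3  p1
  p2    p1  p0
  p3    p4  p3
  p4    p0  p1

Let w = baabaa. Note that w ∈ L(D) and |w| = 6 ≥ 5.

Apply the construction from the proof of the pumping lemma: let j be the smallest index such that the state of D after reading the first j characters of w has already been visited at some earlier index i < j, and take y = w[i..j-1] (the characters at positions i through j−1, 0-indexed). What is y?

b

State sequence: p0 -b-> p2 -a-> p1 -a-> p3 -b-> p3 -a-> p4 -a-> p0
First repeat at step 4: p3 was already visited.

So i = 3, j = 4, giving x = w[0:3] = baa, y = w[3:4] = b, z = w[4:6] = aa.
Check: |xy| = 4 ≤ 5 and |y| = 1 ≥ 1. Reading y takes D from p3 back to p3, so every xyⁱz is accepted.
The DFA has 5 states, so the proof of the pumping lemma guarantees a repeated state among the first 5+1 visited; the segment between the two visits is the pumpable y.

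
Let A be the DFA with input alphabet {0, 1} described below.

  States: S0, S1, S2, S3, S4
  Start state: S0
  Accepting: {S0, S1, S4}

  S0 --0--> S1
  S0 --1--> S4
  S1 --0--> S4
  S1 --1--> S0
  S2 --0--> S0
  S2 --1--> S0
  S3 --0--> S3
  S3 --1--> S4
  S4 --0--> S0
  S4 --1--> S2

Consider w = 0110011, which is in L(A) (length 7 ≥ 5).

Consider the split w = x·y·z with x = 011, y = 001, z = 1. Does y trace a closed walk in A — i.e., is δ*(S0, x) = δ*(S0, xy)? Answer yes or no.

Run of A on the first 6 characters of w = 0 1 1 0 0 1:
  step 0: S0  (start)
  step 1: S1  (read 0: S0→S1)
  step 2: S0  (read 1: S1→S0)
  step 3: S4  (read 1: S0→S4)
  step 4: S0  (read 0: S4→S0)
  step 5: S1  (read 0: S0→S1)
  step 6: S0  (read 1: S1→S0)

After x (step 3): S4. After xy (step 6): S0.
They differ (S4 ≠ S0), so y is not a cycle from the state after x; this split is not the one the pumping-lemma construction produces, and pumping y need not keep the string in L(A).

no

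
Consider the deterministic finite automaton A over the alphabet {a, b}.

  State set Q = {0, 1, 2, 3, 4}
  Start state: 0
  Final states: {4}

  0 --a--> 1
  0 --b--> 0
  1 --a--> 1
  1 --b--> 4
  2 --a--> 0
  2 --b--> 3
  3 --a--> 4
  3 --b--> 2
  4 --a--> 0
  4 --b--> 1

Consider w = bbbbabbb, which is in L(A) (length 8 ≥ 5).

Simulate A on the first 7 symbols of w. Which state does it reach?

1

Run of A on the first 7 characters of w = b b b b a b b:
  step 0: 0  (start)
  step 1: 0  (read b: 0→0)
  step 2: 0  (read b: 0→0)
  step 3: 0  (read b: 0→0)
  step 4: 0  (read b: 0→0)
  step 5: 1  (read a: 0→1)
  step 6: 4  (read b: 1→4)
  step 7: 1  (read b: 4→1)

After reading 7 characters, A is in state 1.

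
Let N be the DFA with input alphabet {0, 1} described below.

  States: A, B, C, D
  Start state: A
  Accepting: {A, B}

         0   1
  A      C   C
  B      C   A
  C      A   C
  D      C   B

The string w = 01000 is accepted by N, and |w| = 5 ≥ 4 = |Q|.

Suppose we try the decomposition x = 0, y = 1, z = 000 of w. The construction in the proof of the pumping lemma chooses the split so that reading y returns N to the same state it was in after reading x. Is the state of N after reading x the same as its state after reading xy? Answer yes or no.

Run of N on the first 2 characters of w = 0 1:
  step 0: A  (start)
  step 1: C  (read 0: A→C)
  step 2: C  (read 1: C→C)

After x (step 1): C. After xy (step 2): C.
They match, so y = 1 drives N around a cycle from C back to itself; pumping y any number of times keeps N in C before reading z, and xyⁱz ∈ L(N) for every i ≥ 0.

yes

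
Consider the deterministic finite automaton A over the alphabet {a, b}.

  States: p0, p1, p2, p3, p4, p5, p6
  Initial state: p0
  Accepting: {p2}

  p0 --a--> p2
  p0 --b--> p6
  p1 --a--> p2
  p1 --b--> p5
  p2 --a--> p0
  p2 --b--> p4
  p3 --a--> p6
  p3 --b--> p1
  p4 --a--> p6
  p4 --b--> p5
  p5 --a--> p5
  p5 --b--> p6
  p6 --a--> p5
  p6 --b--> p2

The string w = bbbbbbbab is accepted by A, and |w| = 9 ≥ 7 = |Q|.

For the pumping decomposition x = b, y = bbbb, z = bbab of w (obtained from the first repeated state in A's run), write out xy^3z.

bbbbbbbbbbbbbbbab

xy^3z = b·bbbb·bbbb·bbbb·bbab = bbbbbbbbbbbbbbbab.
Reading y = bbbb takes A from p6 back to p6, so after x·y·y·y the machine is still in p6, and z then leads to the accepting state p2. Hence bbbbbbbbbbbbbbbab ∈ L(A).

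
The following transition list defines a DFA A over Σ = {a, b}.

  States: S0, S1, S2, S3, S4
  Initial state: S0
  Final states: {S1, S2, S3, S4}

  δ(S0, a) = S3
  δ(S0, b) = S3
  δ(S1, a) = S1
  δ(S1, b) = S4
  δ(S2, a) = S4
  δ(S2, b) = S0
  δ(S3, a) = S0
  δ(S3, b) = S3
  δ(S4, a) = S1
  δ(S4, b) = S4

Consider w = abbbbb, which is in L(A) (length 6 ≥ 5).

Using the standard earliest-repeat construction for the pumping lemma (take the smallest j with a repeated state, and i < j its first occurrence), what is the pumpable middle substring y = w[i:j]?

b

Run of A on w = a b b b b b:
  step 0: S0  (start)
  step 1: S3  (read a: S0→S3)
  step 2: S3  (read b: S3→S3)   ← first repeat (S3 seen earlier)
  step 3: S3  (read b: S3→S3)
  step 4: S3  (read b: S3→S3)
  step 5: S3  (read b: S3→S3)
  step 6: S3  (read b: S3→S3)

So i = 1, j = 2, giving x = w[0:1] = a, y = w[1:2] = b, z = w[2:6] = bbbb.
Check: |xy| = 2 ≤ 5 and |y| = 1 ≥ 1. Reading y takes A from S3 back to S3, so every xyⁱz is accepted.
With |Q| = 5, pigeonhole forces a state repeat no later than step 5; the substring read between the first and second visits to that state can be pumped.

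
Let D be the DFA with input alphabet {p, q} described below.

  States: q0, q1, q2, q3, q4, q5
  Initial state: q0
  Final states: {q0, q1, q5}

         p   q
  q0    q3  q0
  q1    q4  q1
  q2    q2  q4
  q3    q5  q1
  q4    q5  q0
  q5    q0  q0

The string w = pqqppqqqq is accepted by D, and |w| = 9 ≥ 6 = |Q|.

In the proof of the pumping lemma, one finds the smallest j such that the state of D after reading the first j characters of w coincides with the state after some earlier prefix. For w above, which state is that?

q1

Run of D on w = p q q p p q q q q:
  step 0: q0  (start)
  step 1: q3  (read p: q0→q3)
  step 2: q1  (read q: q3→q1)
  step 3: q1  (read q: q1→q1)   ← first repeat (q1 seen earlier)
  step 4: q4  (read p: q1→q4)
  step 5: q5  (read p: q4→q5)
  step 6: q0  (read q: q5→q0)
  step 7: q0  (read q: q0→q0)
  step 8: q0  (read q: q0→q0)
  step 9: q0  (read q: q0→q0)

The earliest repeat is at step j = 3: D is in q1, which it already visited at step i = 2.
The DFA has 6 states, so the proof of the pumping lemma guarantees a repeated state among the first 6+1 visited; the segment between the two visits is the pumpable y.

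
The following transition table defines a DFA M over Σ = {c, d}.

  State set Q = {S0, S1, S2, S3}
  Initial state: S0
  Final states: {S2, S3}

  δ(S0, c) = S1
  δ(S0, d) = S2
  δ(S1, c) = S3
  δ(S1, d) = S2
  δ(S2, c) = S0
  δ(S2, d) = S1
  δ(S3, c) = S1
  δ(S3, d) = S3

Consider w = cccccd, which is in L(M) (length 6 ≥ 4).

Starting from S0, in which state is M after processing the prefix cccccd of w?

Run of M on the first 6 characters of w = c c c c c d:
  step 0: S0  (start)
  step 1: S1  (read c: S0→S1)
  step 2: S3  (read c: S1→S3)
  step 3: S1  (read c: S3→S1)
  step 4: S3  (read c: S1→S3)
  step 5: S1  (read c: S3→S1)
  step 6: S2  (read d: S1→S2)

After reading 6 characters, M is in state S2.
(This kind of state-tracing is the core of the pumping-lemma construction: with 4 states, pigeonhole forces a repeat within the first 4 steps.)

S2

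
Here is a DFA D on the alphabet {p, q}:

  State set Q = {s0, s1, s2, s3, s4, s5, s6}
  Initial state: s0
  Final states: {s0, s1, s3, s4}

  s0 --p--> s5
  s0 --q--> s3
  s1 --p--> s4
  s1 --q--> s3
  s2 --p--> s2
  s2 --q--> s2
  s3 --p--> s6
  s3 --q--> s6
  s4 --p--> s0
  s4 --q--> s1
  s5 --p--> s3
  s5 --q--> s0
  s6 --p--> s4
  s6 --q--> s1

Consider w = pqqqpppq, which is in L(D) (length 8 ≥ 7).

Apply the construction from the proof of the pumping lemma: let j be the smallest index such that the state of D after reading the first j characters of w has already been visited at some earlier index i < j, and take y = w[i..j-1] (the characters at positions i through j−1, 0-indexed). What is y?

pq

Run of D on w = p q q q p p p q:
  step 0: s0  (start)
  step 1: s5  (read p: s0→s5)
  step 2: s0  (read q: s5→s0)   ← first repeat (s0 seen earlier)
  step 3: s3  (read q: s0→s3)
  step 4: s6  (read q: s3→s6)
  step 5: s4  (read p: s6→s4)
  step 6: s0  (read p: s4→s0)
  step 7: s5  (read p: s0→s5)
  step 8: s0  (read q: s5→s0)

So i = 0, j = 2, giving x = w[0:0] = ε, y = w[0:2] = pq, z = w[2:8] = qqpppq.
Check: |xy| = 2 ≤ 7 and |y| = 2 ≥ 1. Reading y takes D from s0 back to s0, so every xyⁱz is accepted.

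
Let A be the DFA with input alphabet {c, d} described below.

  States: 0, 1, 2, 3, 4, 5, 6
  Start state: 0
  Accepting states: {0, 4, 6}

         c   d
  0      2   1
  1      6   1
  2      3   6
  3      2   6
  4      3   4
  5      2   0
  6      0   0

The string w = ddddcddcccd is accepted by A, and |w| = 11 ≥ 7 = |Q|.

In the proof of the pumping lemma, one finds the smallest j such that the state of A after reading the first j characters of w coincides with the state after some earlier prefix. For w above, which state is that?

State sequence: 0 -d-> 1 -d-> 1 -d-> 1 -d-> 1 -c-> 6 -d-> 0 -d-> 1 -c-> 6 -c-> 0 -c-> 2 -d-> 6
First repeat at step 2: 1 was already visited.

The earliest repeat is at step j = 2: A is in 1, which it already visited at step i = 1.

1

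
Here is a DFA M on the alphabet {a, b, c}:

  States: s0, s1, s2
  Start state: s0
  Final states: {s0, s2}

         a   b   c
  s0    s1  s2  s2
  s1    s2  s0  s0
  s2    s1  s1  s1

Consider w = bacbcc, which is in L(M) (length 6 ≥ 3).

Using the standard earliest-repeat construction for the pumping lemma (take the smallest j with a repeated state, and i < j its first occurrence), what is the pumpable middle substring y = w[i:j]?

Run of M on w = b a c b c c:
  step 0: s0  (start)
  step 1: s2  (read b: s0→s2)
  step 2: s1  (read a: s2→s1)
  step 3: s0  (read c: s1→s0)   ← first repeat (s0 seen earlier)
  step 4: s2  (read b: s0→s2)
  step 5: s1  (read c: s2→s1)
  step 6: s0  (read c: s1→s0)

So i = 0, j = 3, giving x = w[0:0] = ε, y = w[0:3] = bac, z = w[3:6] = bcc.
Check: |xy| = 3 ≤ 3 and |y| = 3 ≥ 1. Reading y takes M from s0 back to s0, so every xyⁱz is accepted.
Pumping length from the standard proof: p = 3 (the number of states). The repeated state found above gives |xy| = j ≤ 3 and |y| = j − i ≥ 1.

bac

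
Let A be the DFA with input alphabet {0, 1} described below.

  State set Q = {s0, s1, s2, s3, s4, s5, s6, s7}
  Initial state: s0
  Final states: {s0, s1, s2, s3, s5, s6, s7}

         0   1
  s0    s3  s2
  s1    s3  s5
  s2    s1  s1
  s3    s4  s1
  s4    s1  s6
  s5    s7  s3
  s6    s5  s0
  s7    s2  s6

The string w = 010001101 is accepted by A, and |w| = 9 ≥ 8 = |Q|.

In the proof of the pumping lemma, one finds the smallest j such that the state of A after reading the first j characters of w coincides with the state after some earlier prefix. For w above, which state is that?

Run of A on w = 0 1 0 0 0 1 1 0 1:
  step 0: s0  (start)
  step 1: s3  (read 0: s0→s3)
  step 2: s1  (read 1: s3→s1)
  step 3: s3  (read 0: s1→s3)   ← first repeat (s3 seen earlier)
  step 4: s4  (read 0: s3→s4)
  step 5: s1  (read 0: s4→s1)
  step 6: s5  (read 1: s1→s5)
  step 7: s3  (read 1: s5→s3)
  step 8: s4  (read 0: s3→s4)
  step 9: s6  (read 1: s4→s6)

The earliest repeat is at step j = 3: A is in s3, which it already visited at step i = 1.
Pumping length from the standard proof: p = 8 (the number of states). The repeated state found above gives |xy| = j ≤ 8 and |y| = j − i ≥ 1.

s3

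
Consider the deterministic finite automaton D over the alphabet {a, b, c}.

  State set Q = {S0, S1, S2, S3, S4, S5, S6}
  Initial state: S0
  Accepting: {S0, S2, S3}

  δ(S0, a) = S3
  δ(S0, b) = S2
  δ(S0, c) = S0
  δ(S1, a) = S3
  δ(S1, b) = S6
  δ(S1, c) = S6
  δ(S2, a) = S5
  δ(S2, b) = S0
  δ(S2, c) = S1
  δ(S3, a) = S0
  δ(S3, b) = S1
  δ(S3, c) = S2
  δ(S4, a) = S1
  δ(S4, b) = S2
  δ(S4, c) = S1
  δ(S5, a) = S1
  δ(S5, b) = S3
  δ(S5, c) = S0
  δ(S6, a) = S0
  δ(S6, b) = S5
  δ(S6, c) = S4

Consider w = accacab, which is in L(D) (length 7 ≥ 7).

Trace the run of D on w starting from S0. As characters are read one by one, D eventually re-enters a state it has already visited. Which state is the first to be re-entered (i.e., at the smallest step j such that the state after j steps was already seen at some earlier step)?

S3

State sequence: S0 -a-> S3 -c-> S2 -c-> S1 -a-> S3 -c-> S2 -a-> S5 -b-> S3
First repeat at step 4: S3 was already visited.

The earliest repeat is at step j = 4: D is in S3, which it already visited at step i = 1.
Pumping length from the standard proof: p = 7 (the number of states). The repeated state found above gives |xy| = j ≤ 7 and |y| = j − i ≥ 1.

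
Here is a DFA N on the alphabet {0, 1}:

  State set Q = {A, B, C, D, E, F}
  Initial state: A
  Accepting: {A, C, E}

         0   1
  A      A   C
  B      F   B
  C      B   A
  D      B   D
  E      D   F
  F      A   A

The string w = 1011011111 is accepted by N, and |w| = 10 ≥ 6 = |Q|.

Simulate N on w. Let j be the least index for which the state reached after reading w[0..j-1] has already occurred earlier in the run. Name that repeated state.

B

Run of N on w = 1 0 1 1 0 1 1 1 1 1:
  step 0: A  (start)
  step 1: C  (read 1: A→C)
  step 2: B  (read 0: C→B)
  step 3: B  (read 1: B→B)   ← first repeat (B seen earlier)
  step 4: B  (read 1: B→B)
  step 5: F  (read 0: B→F)
  step 6: A  (read 1: F→A)
  step 7: C  (read 1: A→C)
  step 8: A  (read 1: C→A)
  step 9: C  (read 1: A→C)
  step 10: A  (read 1: C→A)

The earliest repeat is at step j = 3: N is in B, which it already visited at step i = 2.
Since N has 6 states, any run of length ≥ 6 visits 6+1 states, so by pigeonhole some state repeats within the first 6 steps — that repeat gives the pumpable loop.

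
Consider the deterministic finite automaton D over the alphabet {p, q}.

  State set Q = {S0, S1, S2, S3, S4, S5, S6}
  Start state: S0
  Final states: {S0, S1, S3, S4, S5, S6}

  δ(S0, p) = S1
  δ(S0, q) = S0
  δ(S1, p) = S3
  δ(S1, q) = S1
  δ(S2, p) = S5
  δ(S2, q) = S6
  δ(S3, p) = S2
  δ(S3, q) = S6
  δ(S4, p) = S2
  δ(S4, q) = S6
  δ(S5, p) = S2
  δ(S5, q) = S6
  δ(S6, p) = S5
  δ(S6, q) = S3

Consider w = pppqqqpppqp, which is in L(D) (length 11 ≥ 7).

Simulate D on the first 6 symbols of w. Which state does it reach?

S6

Run of D on the first 6 characters of w = p p p q q q:
  step 0: S0  (start)
  step 1: S1  (read p: S0→S1)
  step 2: S3  (read p: S1→S3)
  step 3: S2  (read p: S3→S2)
  step 4: S6  (read q: S2→S6)
  step 5: S3  (read q: S6→S3)
  step 6: S6  (read q: S3→S6)

After reading 6 characters, D is in state S6.
(This kind of state-tracing is the core of the pumping-lemma construction: with 7 states, pigeonhole forces a repeat within the first 7 steps.)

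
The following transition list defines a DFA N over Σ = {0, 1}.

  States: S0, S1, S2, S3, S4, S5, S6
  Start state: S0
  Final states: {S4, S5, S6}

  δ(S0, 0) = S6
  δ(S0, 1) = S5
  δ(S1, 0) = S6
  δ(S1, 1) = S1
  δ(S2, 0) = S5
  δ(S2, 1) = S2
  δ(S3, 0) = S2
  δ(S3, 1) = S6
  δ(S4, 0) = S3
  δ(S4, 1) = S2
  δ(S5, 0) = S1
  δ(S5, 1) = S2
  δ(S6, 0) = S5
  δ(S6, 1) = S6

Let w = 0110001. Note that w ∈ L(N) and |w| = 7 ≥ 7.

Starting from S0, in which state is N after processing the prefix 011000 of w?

State sequence: S0 -0-> S6 -1-> S6 -1-> S6 -0-> S5 -0-> S1 -0-> S6

After reading 6 characters, N is in state S6.
(This kind of state-tracing is the core of the pumping-lemma construction: with 7 states, pigeonhole forces a repeat within the first 7 steps.)

S6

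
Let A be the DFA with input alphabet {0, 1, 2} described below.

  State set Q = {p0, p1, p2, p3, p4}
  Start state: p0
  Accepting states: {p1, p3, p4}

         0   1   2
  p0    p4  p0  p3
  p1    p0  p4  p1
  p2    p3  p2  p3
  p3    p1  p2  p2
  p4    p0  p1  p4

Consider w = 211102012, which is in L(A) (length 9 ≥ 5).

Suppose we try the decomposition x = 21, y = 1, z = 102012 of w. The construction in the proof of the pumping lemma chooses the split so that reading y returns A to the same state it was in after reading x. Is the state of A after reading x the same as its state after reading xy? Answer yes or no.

Run of A on the first 3 characters of w = 2 1 1:
  step 0: p0  (start)
  step 1: p3  (read 2: p0→p3)
  step 2: p2  (read 1: p3→p2)
  step 3: p2  (read 1: p2→p2)

After x (step 2): p2. After xy (step 3): p2.
They match, so y = 1 drives A around a cycle from p2 back to itself; pumping y any number of times keeps A in p2 before reading z, and xyⁱz ∈ L(A) for every i ≥ 0.

yes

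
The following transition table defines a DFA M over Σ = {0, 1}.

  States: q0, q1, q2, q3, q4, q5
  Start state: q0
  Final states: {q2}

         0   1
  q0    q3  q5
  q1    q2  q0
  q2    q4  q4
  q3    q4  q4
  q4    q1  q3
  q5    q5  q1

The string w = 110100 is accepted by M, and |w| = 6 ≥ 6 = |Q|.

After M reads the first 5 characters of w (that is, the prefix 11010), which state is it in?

Run of M on the first 5 characters of w = 1 1 0 1 0:
  step 0: q0  (start)
  step 1: q5  (read 1: q0→q5)
  step 2: q1  (read 1: q5→q1)
  step 3: q2  (read 0: q1→q2)
  step 4: q4  (read 1: q2→q4)
  step 5: q1  (read 0: q4→q1)

After reading 5 characters, M is in state q1.
(This kind of state-tracing is the core of the pumping-lemma construction: with 6 states, pigeonhole forces a repeat within the first 6 steps.)

q1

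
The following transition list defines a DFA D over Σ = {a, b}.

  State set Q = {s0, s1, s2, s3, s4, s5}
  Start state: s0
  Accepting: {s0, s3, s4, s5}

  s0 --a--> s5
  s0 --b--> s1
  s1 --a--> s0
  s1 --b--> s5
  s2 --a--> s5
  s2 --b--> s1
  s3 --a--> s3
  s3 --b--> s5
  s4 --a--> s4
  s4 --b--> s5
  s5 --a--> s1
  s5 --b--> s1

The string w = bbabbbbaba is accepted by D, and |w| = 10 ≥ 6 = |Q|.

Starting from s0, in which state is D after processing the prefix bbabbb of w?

s5

Run of D on the first 6 characters of w = b b a b b b:
  step 0: s0  (start)
  step 1: s1  (read b: s0→s1)
  step 2: s5  (read b: s1→s5)
  step 3: s1  (read a: s5→s1)
  step 4: s5  (read b: s1→s5)
  step 5: s1  (read b: s5→s1)
  step 6: s5  (read b: s1→s5)

After reading 6 characters, D is in state s5.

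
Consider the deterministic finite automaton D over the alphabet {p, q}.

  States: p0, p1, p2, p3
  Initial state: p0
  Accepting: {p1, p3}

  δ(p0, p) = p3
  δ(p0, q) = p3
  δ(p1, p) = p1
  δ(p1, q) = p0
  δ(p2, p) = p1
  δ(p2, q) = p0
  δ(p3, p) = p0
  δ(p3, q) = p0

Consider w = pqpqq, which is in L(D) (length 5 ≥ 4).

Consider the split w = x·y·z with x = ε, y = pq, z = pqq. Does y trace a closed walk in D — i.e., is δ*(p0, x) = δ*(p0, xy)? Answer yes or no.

Run of D on the first 2 characters of w = p q:
  step 0: p0  (start)
  step 1: p3  (read p: p0→p3)
  step 2: p0  (read q: p3→p0)

After x (step 0): p0. After xy (step 2): p0.
They match, so y = pq drives D around a cycle from p0 back to itself; pumping y any number of times keeps D in p0 before reading z, and xyⁱz ∈ L(D) for every i ≥ 0.

yes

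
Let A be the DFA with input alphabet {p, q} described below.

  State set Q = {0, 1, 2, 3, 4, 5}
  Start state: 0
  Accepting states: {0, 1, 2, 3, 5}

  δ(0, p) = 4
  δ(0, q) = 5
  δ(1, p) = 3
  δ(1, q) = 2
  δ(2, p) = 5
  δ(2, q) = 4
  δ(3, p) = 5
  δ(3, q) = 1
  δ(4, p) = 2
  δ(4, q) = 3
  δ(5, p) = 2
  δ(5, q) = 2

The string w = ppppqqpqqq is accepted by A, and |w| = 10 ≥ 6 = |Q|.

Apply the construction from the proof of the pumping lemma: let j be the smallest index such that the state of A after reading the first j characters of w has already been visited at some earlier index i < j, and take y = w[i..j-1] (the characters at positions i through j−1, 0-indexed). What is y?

Run of A on w = p p p p q q p q q q:
  step 0: 0  (start)
  step 1: 4  (read p: 0→4)
  step 2: 2  (read p: 4→2)
  step 3: 5  (read p: 2→5)
  step 4: 2  (read p: 5→2)   ← first repeat (2 seen earlier)
  step 5: 4  (read q: 2→4)
  step 6: 3  (read q: 4→3)
  step 7: 5  (read p: 3→5)
  step 8: 2  (read q: 5→2)
  step 9: 4  (read q: 2→4)
  step 10: 3  (read q: 4→3)

So i = 2, j = 4, giving x = w[0:2] = pp, y = w[2:4] = pp, z = w[4:10] = qqpqqq.
Check: |xy| = 4 ≤ 6 and |y| = 2 ≥ 1. Reading y takes A from 2 back to 2, so every xyⁱz is accepted.

pp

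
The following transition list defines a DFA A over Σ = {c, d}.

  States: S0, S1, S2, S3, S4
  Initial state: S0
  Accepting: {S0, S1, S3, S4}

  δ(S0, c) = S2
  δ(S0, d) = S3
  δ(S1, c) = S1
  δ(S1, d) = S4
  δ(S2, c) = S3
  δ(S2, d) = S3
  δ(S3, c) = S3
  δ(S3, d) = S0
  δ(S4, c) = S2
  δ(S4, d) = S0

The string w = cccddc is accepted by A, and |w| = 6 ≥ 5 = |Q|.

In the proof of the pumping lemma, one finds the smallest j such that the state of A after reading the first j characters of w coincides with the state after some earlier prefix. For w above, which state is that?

Run of A on w = c c c d d c:
  step 0: S0  (start)
  step 1: S2  (read c: S0→S2)
  step 2: S3  (read c: S2→S3)
  step 3: S3  (read c: S3→S3)   ← first repeat (S3 seen earlier)
  step 4: S0  (read d: S3→S0)
  step 5: S3  (read d: S0→S3)
  step 6: S3  (read c: S3→S3)

The earliest repeat is at step j = 3: A is in S3, which it already visited at step i = 2.

S3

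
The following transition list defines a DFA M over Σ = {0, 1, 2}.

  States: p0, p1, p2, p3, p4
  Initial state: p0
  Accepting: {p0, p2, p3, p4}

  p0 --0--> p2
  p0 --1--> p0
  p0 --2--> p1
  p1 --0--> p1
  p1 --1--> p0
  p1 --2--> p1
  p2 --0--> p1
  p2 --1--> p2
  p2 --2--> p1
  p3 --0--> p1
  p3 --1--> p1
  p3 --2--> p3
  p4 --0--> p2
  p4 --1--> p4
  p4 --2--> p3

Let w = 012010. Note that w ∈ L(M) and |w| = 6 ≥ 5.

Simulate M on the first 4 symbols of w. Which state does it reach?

Run of M on the first 4 characters of w = 0 1 2 0:
  step 0: p0  (start)
  step 1: p2  (read 0: p0→p2)
  step 2: p2  (read 1: p2→p2)
  step 3: p1  (read 2: p2→p1)
  step 4: p1  (read 0: p1→p1)

After reading 4 characters, M is in state p1.
(This kind of state-tracing is the core of the pumping-lemma construction: with 5 states, pigeonhole forces a repeat within the first 5 steps.)

p1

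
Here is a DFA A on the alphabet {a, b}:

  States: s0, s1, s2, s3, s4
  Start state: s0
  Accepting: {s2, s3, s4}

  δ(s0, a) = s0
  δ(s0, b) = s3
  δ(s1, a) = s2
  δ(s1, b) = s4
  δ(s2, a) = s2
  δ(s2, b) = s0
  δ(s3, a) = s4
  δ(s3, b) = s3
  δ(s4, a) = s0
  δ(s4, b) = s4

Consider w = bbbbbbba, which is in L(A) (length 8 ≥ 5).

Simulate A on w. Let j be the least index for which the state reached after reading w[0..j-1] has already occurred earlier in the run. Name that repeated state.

Run of A on w = b b b b b b b a:
  step 0: s0  (start)
  step 1: s3  (read b: s0→s3)
  step 2: s3  (read b: s3→s3)   ← first repeat (s3 seen earlier)
  step 3: s3  (read b: s3→s3)
  step 4: s3  (read b: s3→s3)
  step 5: s3  (read b: s3→s3)
  step 6: s3  (read b: s3→s3)
  step 7: s3  (read b: s3→s3)
  step 8: s4  (read a: s3→s4)

The earliest repeat is at step j = 2: A is in s3, which it already visited at step i = 1.
With |Q| = 5, pigeonhole forces a state repeat no later than step 5; the substring read between the first and second visits to that state can be pumped.

s3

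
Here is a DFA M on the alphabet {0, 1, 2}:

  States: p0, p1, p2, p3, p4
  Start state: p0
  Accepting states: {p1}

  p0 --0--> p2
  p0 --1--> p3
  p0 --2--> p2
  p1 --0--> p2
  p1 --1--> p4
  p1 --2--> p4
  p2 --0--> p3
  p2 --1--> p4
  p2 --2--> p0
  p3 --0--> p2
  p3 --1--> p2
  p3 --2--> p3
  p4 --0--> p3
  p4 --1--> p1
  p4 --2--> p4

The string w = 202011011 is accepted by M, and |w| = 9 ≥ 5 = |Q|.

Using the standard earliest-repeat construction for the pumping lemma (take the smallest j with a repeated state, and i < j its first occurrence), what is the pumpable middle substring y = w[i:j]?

2

State sequence: p0 -2-> p2 -0-> p3 -2-> p3 -0-> p2 -1-> p4 -1-> p1 -0-> p2 -1-> p4 -1-> p1
First repeat at step 3: p3 was already visited.

So i = 2, j = 3, giving x = w[0:2] = 20, y = w[2:3] = 2, z = w[3:9] = 011011.
Check: |xy| = 3 ≤ 5 and |y| = 1 ≥ 1. Reading y takes M from p3 back to p3, so every xyⁱz is accepted.
Pumping length from the standard proof: p = 5 (the number of states). The repeated state found above gives |xy| = j ≤ 5 and |y| = j − i ≥ 1.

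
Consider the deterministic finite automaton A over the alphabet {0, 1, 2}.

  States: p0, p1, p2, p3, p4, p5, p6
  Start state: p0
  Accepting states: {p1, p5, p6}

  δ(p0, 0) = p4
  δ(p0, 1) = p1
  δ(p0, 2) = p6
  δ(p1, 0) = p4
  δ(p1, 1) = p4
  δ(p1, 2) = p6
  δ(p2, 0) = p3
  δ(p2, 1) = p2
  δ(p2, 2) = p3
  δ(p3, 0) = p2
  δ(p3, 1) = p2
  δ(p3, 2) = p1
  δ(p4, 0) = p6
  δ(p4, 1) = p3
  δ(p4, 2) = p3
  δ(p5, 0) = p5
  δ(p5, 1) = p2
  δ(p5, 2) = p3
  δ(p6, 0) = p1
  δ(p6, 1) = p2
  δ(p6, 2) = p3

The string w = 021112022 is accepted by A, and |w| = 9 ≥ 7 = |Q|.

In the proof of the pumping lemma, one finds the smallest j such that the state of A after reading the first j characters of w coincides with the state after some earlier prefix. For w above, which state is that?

p2

Run of A on w = 0 2 1 1 1 2 0 2 2:
  step 0: p0  (start)
  step 1: p4  (read 0: p0→p4)
  step 2: p3  (read 2: p4→p3)
  step 3: p2  (read 1: p3→p2)
  step 4: p2  (read 1: p2→p2)   ← first repeat (p2 seen earlier)
  step 5: p2  (read 1: p2→p2)
  step 6: p3  (read 2: p2→p3)
  step 7: p2  (read 0: p3→p2)
  step 8: p3  (read 2: p2→p3)
  step 9: p1  (read 2: p3→p1)

The earliest repeat is at step j = 4: A is in p2, which it already visited at step i = 3.
Pumping length from the standard proof: p = 7 (the number of states). The repeated state found above gives |xy| = j ≤ 7 and |y| = j − i ≥ 1.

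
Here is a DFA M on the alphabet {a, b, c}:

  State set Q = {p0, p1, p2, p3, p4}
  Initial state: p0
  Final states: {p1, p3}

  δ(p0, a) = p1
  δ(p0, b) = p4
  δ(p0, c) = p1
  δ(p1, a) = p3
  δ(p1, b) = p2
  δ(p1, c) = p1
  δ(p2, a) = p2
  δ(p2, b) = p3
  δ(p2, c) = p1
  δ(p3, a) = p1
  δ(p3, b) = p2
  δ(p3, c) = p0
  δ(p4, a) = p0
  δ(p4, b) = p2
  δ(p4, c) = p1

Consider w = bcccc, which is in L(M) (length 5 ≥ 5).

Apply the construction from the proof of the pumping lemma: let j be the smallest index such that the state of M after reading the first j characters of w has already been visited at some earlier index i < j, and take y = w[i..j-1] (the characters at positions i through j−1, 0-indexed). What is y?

Run of M on w = b c c c c:
  step 0: p0  (start)
  step 1: p4  (read b: p0→p4)
  step 2: p1  (read c: p4→p1)
  step 3: p1  (read c: p1→p1)   ← first repeat (p1 seen earlier)
  step 4: p1  (read c: p1→p1)
  step 5: p1  (read c: p1→p1)

So i = 2, j = 3, giving x = w[0:2] = bc, y = w[2:3] = c, z = w[3:5] = cc.
Check: |xy| = 3 ≤ 5 and |y| = 1 ≥ 1. Reading y takes M from p1 back to p1, so every xyⁱz is accepted.

c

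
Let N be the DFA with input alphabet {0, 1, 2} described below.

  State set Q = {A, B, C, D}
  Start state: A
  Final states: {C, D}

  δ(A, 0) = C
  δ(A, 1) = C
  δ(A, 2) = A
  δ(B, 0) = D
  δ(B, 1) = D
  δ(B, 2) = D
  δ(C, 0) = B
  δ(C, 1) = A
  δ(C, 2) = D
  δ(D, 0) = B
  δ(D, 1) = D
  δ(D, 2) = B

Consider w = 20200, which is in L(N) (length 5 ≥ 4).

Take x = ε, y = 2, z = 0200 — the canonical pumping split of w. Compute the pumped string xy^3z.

xy^3z = ε·2·2·2·0200 = 2220200.
Reading y = 2 takes N from A back to A, so after x·y·y·y the machine is still in A, and z then leads to the accepting state D. Hence 2220200 ∈ L(N).

2220200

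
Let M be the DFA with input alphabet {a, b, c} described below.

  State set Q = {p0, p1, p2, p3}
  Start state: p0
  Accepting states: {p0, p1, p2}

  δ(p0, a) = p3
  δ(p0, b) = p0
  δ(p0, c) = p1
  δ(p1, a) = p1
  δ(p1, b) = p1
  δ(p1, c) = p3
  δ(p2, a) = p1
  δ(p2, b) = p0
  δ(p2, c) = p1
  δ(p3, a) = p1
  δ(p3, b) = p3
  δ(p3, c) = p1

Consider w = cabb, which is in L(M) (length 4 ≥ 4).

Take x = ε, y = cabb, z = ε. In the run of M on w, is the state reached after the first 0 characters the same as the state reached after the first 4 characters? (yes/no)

no

Run of M on the first 4 characters of w = c a b b:
  step 0: p0  (start)
  step 1: p1  (read c: p0→p1)
  step 2: p1  (read a: p1→p1)
  step 3: p1  (read b: p1→p1)
  step 4: p1  (read b: p1→p1)

After x (step 0): p0. After xy (step 4): p1.
They differ (p0 ≠ p1), so y is not a cycle from the state after x; this split is not the one the pumping-lemma construction produces, and pumping y need not keep the string in L(M).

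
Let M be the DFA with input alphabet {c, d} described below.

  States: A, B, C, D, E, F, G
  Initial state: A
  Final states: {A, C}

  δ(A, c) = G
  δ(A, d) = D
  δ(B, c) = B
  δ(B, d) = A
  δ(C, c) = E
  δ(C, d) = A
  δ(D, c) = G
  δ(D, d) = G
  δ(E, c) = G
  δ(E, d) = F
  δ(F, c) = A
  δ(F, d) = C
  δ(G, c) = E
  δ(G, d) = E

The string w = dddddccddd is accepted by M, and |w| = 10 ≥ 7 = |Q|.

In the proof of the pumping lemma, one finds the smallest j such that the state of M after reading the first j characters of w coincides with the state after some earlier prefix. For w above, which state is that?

State sequence: A -d-> D -d-> G -d-> E -d-> F -d-> C -c-> E -c-> G -d-> E -d-> F -d-> C
First repeat at step 6: E was already visited.

The earliest repeat is at step j = 6: M is in E, which it already visited at step i = 3.

E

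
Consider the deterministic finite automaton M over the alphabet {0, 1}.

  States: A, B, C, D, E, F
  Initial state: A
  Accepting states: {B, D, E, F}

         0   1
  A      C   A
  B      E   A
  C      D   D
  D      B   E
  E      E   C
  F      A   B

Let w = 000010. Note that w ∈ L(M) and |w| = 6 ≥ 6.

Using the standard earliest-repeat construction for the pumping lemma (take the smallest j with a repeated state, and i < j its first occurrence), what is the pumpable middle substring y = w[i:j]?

0001

State sequence: A -0-> C -0-> D -0-> B -0-> E -1-> C -0-> D
First repeat at step 5: C was already visited.

So i = 1, j = 5, giving x = w[0:1] = 0, y = w[1:5] = 0001, z = w[5:6] = 0.
Check: |xy| = 5 ≤ 6 and |y| = 4 ≥ 1. Reading y takes M from C back to C, so every xyⁱz is accepted.
Since M has 6 states, any run of length ≥ 6 visits 6+1 states, so by pigeonhole some state repeats within the first 6 steps — that repeat gives the pumpable loop.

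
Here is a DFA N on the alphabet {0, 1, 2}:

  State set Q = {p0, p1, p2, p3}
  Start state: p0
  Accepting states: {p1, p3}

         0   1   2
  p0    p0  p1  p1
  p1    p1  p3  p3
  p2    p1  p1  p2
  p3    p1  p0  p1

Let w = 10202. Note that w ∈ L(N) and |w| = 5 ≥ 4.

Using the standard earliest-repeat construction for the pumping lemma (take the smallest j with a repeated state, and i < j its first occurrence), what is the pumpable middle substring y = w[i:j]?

Run of N on w = 1 0 2 0 2:
  step 0: p0  (start)
  step 1: p1  (read 1: p0→p1)
  step 2: p1  (read 0: p1→p1)   ← first repeat (p1 seen earlier)
  step 3: p3  (read 2: p1→p3)
  step 4: p1  (read 0: p3→p1)
  step 5: p3  (read 2: p1→p3)

So i = 1, j = 2, giving x = w[0:1] = 1, y = w[1:2] = 0, z = w[2:5] = 202.
Check: |xy| = 2 ≤ 4 and |y| = 1 ≥ 1. Reading y takes N from p1 back to p1, so every xyⁱz is accepted.

0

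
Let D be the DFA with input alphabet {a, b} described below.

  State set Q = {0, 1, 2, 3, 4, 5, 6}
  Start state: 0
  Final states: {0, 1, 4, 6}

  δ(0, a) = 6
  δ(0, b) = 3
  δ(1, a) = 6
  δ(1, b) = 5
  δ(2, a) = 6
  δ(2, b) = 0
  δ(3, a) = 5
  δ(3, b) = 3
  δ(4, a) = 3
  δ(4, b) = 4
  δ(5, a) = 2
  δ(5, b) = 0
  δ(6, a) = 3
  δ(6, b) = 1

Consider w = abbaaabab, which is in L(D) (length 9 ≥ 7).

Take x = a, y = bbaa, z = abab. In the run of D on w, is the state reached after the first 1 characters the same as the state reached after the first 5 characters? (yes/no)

State sequence: 0 -a-> 6 -b-> 1 -b-> 5 -a-> 2 -a-> 6

After x (step 1): 6. After xy (step 5): 6.
They match, so y = bbaa drives D around a cycle from 6 back to itself; pumping y any number of times keeps D in 6 before reading z, and xyⁱz ∈ L(D) for every i ≥ 0.

yes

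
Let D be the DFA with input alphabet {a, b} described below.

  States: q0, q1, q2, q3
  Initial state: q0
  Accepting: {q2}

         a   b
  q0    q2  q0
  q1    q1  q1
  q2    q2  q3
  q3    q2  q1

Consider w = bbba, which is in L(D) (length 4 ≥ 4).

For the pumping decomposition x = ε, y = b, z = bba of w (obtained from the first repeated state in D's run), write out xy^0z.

bba

xy⁰z = xz = ε·bba = bba.
Reading y = b takes D from q0 back to q0, so after x the machine is still in q0, and z then leads to the accepting state q2. Hence bba ∈ L(D).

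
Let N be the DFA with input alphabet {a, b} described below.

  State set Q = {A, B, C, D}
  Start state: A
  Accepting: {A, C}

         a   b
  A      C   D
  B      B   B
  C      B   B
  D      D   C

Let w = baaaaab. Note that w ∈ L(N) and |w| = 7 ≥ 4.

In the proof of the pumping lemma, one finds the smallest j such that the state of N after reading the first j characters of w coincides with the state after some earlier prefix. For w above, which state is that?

State sequence: A -b-> D -a-> D -a-> D -a-> D -a-> D -a-> D -b-> C
First repeat at step 2: D was already visited.

The earliest repeat is at step j = 2: N is in D, which it already visited at step i = 1.

D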